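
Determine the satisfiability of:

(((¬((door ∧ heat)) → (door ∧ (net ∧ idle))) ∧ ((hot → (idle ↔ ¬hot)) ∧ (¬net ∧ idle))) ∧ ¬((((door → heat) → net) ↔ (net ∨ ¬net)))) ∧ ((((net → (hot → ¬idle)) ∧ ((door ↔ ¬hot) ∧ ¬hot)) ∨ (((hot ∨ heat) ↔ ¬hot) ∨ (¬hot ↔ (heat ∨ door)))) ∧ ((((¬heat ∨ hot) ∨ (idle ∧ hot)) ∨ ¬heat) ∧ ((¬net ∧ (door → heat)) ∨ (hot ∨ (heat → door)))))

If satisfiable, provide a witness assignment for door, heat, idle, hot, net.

Case net = True: the conjunct ¬net is False.
Case net = False: the formula simplifies to (((door ∧ heat) ∧ ((hot → (idle ↔ ¬hot)) ∧ idle)) ∧ ¬(¬((door → heat)))) ∧ ((((door ↔ ¬hot) ∧ ¬hot) ∨ (((hot ∨ heat) ↔ ¬hot) ∨ (¬hot ↔ (heat ∨ door)))) ∧ ((((¬heat ∨ hot) ∨ (idle ∧ hot)) ∨ ¬heat) ∧ ((door → heat) ∨ (hot ∨ (heat → door))))).
  heat = True: simplifies to (door ∧ ((hot → (idle ↔ ¬hot)) ∧ idle)) ∧ ((((door ↔ ¬hot) ∧ ¬hot) ∨ (¬hot ∨ ¬hot)) ∧ (hot ∨ (idle ∧ hot))).
    hot = True: the conjunct ((door ↔ ¬hot) ∧ ¬hot) ∨ (¬hot ∨ ¬hot) becomes (¬door ∧ False) ∨ (False ∨ False) = False.
    hot = False: the conjunct hot ∨ (idle ∧ hot) becomes False ∨ (idle ∧ False) = False.
  heat = False: the conjunct heat is False.
Both cases fail — unsatisfiable.

The formula is unsatisfiable.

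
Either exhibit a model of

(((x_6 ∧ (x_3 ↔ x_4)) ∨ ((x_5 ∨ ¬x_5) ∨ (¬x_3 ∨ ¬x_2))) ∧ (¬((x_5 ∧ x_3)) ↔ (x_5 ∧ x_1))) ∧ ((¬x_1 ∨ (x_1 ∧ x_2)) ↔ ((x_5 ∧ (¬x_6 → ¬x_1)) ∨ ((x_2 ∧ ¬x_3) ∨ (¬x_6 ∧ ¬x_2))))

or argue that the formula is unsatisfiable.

x_1 = False, x_2 = True, x_3 = True, x_4 = True, x_5 = True, x_6 = False

  ((x_6 ∧ (x_3 ↔ x_4)) ∨ ((x_5 ∨ ¬x_5) ∨ (¬x_3 ∨ ¬x_2))) ∧ (¬((x_5 ∧ x_3)) ↔ (x_5 ∧ x_1)) = True
    (x_6 ∧ (x_3 ↔ x_4)) ∨ ((x_5 ∨ ¬x_5) ∨ (¬x_3 ∨ ¬x_2)) = True
      x_6 ∧ (x_3 ↔ x_4) = False
        x_3 ↔ x_4 = True
      (x_5 ∨ ¬x_5) ∨ (¬x_3 ∨ ¬x_2) = True
        x_5 ∨ ¬x_5 = True
          ¬x_5 = False
        ¬x_3 ∨ ¬x_2 = False
          ¬x_3 = False
          ¬x_2 = False
    ¬((x_5 ∧ x_3)) ↔ (x_5 ∧ x_1) = True
      ¬((x_5 ∧ x_3)) = False
        x_5 ∧ x_3 = True
      x_5 ∧ x_1 = False
  (¬x_1 ∨ (x_1 ∧ x_2)) ↔ ((x_5 ∧ (¬x_6 → ¬x_1)) ∨ ((x_2 ∧ ¬x_3) ∨ (¬x_6 ∧ ¬x_2))) = True
    ¬x_1 ∨ (x_1 ∧ x_2) = True
      ¬x_1 = True
      x_1 ∧ x_2 = False
    (x_5 ∧ (¬x_6 → ¬x_1)) ∨ ((x_2 ∧ ¬x_3) ∨ (¬x_6 ∧ ¬x_2)) = True
      x_5 ∧ (¬x_6 → ¬x_1) = True
        ¬x_6 → ¬x_1 = True
          ¬x_6 = True
          ¬x_1 = True
      (x_2 ∧ ¬x_3) ∨ (¬x_6 ∧ ¬x_2) = False
        x_2 ∧ ¬x_3 = False
          ¬x_3 = False
        ¬x_6 ∧ ¬x_2 = False
          ¬x_6 = True
          ¬x_2 = False
Both conjuncts True, so the formula holds.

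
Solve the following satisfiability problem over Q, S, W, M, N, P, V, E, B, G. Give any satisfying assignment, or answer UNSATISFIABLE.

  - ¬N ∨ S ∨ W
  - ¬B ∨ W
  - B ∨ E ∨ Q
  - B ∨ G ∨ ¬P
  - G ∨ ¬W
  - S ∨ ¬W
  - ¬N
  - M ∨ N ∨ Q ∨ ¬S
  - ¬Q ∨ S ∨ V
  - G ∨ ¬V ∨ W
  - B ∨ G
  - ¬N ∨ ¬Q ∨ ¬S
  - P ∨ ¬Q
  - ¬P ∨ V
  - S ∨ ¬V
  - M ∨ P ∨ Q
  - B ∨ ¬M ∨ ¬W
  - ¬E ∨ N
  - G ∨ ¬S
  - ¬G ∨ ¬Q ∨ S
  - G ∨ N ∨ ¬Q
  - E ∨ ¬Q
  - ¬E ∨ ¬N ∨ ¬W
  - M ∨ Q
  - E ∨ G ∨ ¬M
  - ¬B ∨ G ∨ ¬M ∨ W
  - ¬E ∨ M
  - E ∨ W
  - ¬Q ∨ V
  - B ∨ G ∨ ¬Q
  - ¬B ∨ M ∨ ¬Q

Q = False, S = True, W = True, M = True, N = False, P = True, V = True, E = False, B = True, G = True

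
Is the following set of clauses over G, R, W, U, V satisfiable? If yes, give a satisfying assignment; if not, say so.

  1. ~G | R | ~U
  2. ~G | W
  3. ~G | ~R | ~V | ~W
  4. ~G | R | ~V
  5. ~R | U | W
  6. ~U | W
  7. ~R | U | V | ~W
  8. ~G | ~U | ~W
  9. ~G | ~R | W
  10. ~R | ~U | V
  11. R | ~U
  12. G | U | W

Set G = False.
Set R = True.
Set W = True.
Set U = True.
  then (~R | ~U | V) forces V = True.
All clauses satisfied.

G=F; R=T; W=T; U=T; V=T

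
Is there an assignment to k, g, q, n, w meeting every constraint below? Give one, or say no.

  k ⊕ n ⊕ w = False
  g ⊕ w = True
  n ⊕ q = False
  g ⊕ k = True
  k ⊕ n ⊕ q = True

k = True, g = False, q = False, n = False, w = True

k ⊕ n ⊕ w = T ⊕ F ⊕ T = False ✓
g ⊕ w = F ⊕ T = True ✓
n ⊕ q = F ⊕ F = False ✓
g ⊕ k = F ⊕ T = True ✓
k ⊕ n ⊕ q = T ⊕ F ⊕ F = True ✓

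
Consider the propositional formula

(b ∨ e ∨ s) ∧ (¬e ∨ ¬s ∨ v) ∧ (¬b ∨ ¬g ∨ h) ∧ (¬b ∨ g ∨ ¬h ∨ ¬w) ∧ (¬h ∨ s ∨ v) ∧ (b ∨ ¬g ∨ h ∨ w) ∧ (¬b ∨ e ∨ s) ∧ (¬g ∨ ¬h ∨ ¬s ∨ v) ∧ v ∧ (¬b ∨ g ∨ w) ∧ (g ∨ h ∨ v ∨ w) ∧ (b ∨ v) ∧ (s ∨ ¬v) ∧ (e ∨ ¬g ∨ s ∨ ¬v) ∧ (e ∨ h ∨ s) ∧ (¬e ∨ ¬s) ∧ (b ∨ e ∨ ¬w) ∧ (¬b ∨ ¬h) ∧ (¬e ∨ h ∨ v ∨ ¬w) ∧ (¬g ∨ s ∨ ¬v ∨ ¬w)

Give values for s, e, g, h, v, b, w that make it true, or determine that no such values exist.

s = True; e = False; g = False; h = False; v = True; b = True; w = True

Unit clause (v) forces v = True.
In (s ∨ ¬v) only s is left, so s = True.
In (¬e ∨ ¬s) only ¬e is left, so e = False.
Set g = False.
Set h = False.
Set b = True.
  then (¬b ∨ g ∨ w) forces w = True.
All clauses satisfied.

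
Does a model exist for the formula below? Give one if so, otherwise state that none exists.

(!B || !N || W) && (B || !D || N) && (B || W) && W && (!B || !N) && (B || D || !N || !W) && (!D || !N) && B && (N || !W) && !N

Case N = True:
  Clause (!N) is falsified — contradiction.
Case N = False:
  (W) forces W = True.
  Clause (N || !W) is falsified — contradiction.
Both cases fail, so the formula is unsatisfiable.

Unsatisfiable — no assignment works.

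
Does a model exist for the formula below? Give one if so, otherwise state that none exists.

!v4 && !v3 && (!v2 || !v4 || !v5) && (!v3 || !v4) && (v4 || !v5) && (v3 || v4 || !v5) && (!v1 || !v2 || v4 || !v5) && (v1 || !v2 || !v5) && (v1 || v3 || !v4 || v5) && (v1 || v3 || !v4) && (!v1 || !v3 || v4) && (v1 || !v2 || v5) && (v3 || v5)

Case v3 = True:
  Clause (!v3) is falsified — contradiction.
Case v3 = False:
  (!v4) forces v4 = False.
  (v4 || !v5) forces v5 = False.
  Clause (v3 || v5) is falsified — contradiction.
Both cases fail, so the formula is unsatisfiable.

No satisfying assignment exists.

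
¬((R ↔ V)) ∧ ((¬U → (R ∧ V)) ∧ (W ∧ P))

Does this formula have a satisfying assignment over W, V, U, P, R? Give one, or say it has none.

W=T; V=F; U=T; P=T; R=T

  ¬((R ↔ V)) = True
    R ↔ V = False
  (¬U → (R ∧ V)) ∧ (W ∧ P) = True
    ¬U → (R ∧ V) = True
      ¬U = False
      R ∧ V = False
    W ∧ P = True
Both conjuncts True, so the formula holds.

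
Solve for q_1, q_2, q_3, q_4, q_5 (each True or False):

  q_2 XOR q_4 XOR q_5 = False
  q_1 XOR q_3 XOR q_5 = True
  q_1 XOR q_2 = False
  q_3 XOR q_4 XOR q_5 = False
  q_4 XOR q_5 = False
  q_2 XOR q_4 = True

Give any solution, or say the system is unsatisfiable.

q_1 = False, q_2 = False, q_3 = False, q_4 = True, q_5 = True

q_2 XOR q_4 XOR q_5 = F XOR T XOR T = False ✓
q_1 XOR q_3 XOR q_5 = F XOR F XOR T = True ✓
q_1 XOR q_2 = F XOR F = False ✓
q_3 XOR q_4 XOR q_5 = F XOR T XOR T = False ✓
q_4 XOR q_5 = T XOR T = False ✓
q_2 XOR q_4 = F XOR T = True ✓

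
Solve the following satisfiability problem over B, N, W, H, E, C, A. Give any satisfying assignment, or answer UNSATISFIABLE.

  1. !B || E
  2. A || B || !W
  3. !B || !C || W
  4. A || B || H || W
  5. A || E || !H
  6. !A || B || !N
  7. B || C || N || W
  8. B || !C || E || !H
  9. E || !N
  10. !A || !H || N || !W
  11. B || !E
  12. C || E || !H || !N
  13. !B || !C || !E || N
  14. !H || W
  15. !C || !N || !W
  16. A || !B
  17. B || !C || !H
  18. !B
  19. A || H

Unit clause (!B) forces B = False.
In (B || !E) only !E is left, so E = False.
In (E || !N) only !N is left, so N = False.
Set W = False.
  then (B || C || N || W) forces C = True.
  then (B || !C || E || !H) forces H = False.
  then (A || H) forces A = True.
All clauses satisfied.

B = False, N = False, W = False, H = False, E = False, C = True, A = True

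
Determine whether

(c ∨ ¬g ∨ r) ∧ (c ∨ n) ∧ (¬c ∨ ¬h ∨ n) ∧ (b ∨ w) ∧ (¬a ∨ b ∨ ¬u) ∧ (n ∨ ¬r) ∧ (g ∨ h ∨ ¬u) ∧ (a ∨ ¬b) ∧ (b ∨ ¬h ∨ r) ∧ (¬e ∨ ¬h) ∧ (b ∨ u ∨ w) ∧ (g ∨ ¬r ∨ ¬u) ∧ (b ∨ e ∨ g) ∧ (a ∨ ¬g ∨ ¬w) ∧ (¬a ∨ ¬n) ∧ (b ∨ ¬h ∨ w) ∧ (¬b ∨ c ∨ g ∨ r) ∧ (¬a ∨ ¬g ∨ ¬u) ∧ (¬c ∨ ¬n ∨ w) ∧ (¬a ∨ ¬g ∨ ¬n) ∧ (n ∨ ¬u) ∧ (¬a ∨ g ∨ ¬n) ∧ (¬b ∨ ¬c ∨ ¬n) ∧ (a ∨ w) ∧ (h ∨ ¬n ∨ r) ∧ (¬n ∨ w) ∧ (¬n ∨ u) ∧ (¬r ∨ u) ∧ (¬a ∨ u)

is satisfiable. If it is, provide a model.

c=T; a=F; r=F; w=T; u=F; g=F; n=F; b=F; e=T; h=F

Set c = True.
Set a = False.
  then (a ∨ ¬b) forces b = False.
  then (a ∨ w) forces w = True.
  then (a ∨ ¬g ∨ ¬w) forces g = False.
  then (b ∨ e ∨ g) forces e = True.
  then (¬e ∨ ¬h) forces h = False.
  then (g ∨ h ∨ ¬u) forces u = False.
  then (¬n ∨ u) forces n = False.
  then (¬r ∨ u) forces r = False.
All clauses satisfied.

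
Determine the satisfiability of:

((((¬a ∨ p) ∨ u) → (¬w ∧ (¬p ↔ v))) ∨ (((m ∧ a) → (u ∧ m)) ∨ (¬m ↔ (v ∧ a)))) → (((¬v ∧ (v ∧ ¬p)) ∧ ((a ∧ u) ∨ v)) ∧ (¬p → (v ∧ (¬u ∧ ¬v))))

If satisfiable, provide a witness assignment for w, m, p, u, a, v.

w = False, m = True, p = True, u = False, a = True, v = True

  ((((¬a ∨ p) ∨ u) → (¬w ∧ (¬p ↔ v))) ∨ (((m ∧ a) → (u ∧ m)) ∨ (¬m ↔ (v ∧ a)))) → (((¬v ∧ (v ∧ ¬p)) ∧ ((a ∧ u) ∨ v)) ∧ (¬p → (v ∧ (¬u ∧ ¬v)))) = True
    (((¬a ∨ p) ∨ u) → (¬w ∧ (¬p ↔ v))) ∨ (((m ∧ a) → (u ∧ m)) ∨ (¬m ↔ (v ∧ a))) = False
      ((¬a ∨ p) ∨ u) → (¬w ∧ (¬p ↔ v)) = False
        (¬a ∨ p) ∨ u = True
          ¬a ∨ p = True
            ¬a = False
        ¬w ∧ (¬p ↔ v) = False
          ¬w = True
          ¬p ↔ v = False
            ¬p = False
      ((m ∧ a) → (u ∧ m)) ∨ (¬m ↔ (v ∧ a)) = False
        (m ∧ a) → (u ∧ m) = False
          m ∧ a = True
          u ∧ m = False
        ¬m ↔ (v ∧ a) = False
          ¬m = False
          v ∧ a = True
    ((¬v ∧ (v ∧ ¬p)) ∧ ((a ∧ u) ∨ v)) ∧ (¬p → (v ∧ (¬u ∧ ¬v))) = False
      (¬v ∧ (v ∧ ¬p)) ∧ ((a ∧ u) ∨ v) = False
        ¬v ∧ (v ∧ ¬p) = False
          ¬v = False
          v ∧ ¬p = False
            ¬p = False
        (a ∧ u) ∨ v = True
          a ∧ u = False
      ¬p → (v ∧ (¬u ∧ ¬v)) = True
        ¬p = False
        v ∧ (¬u ∧ ¬v) = False
          ¬u ∧ ¬v = False
            ¬u = True
            ¬v = False
The formula evaluates to True.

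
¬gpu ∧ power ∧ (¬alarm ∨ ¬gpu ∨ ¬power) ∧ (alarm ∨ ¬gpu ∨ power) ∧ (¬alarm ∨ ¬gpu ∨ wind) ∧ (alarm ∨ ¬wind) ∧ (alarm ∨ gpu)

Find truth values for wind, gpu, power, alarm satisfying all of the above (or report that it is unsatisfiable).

Unit clause (¬gpu) forces gpu = False.
Unit clause (power) forces power = True.
In (alarm ∨ gpu) only alarm is left, so alarm = True.
Set wind = False.
Check each clause:
  (¬gpu): ¬gpu holds.
  (power): power holds.
  (¬alarm ∨ ¬gpu ∨ ¬power): ¬gpu holds.
  (alarm ∨ ¬gpu ∨ power): alarm holds.
  (¬alarm ∨ ¬gpu ∨ wind): ¬gpu holds.
  (alarm ∨ ¬wind): alarm holds.
  (alarm ∨ gpu): alarm holds.
All clauses satisfied.

wind = False; gpu = False; power = True; alarm = True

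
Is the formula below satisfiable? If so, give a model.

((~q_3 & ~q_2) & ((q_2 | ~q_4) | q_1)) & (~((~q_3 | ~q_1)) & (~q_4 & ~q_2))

The formula is unsatisfiable.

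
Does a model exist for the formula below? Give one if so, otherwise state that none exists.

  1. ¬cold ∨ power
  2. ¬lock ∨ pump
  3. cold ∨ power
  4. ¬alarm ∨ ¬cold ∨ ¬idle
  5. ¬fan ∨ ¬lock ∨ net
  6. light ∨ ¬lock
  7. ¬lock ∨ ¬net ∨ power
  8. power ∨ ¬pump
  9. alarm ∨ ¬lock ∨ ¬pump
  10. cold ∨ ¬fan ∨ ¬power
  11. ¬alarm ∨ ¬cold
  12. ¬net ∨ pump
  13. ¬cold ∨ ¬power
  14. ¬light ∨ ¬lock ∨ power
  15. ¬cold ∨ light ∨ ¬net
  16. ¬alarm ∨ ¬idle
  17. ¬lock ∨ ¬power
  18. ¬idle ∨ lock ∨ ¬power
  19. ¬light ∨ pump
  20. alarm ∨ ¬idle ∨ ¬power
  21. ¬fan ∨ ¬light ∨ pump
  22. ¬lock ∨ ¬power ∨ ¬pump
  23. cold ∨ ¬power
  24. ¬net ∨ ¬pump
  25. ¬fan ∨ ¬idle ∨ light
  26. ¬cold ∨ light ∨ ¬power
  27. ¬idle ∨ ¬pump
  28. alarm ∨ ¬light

Case power = True:
  (¬cold ∨ ¬power) forces cold = False.
  Clause (cold ∨ ¬power) is falsified — contradiction.
Case power = False:
  (¬cold ∨ power) forces cold = False.
  Clause (cold ∨ power) is falsified — contradiction.
Both cases fail, so the formula is unsatisfiable.

UNSATISFIABLE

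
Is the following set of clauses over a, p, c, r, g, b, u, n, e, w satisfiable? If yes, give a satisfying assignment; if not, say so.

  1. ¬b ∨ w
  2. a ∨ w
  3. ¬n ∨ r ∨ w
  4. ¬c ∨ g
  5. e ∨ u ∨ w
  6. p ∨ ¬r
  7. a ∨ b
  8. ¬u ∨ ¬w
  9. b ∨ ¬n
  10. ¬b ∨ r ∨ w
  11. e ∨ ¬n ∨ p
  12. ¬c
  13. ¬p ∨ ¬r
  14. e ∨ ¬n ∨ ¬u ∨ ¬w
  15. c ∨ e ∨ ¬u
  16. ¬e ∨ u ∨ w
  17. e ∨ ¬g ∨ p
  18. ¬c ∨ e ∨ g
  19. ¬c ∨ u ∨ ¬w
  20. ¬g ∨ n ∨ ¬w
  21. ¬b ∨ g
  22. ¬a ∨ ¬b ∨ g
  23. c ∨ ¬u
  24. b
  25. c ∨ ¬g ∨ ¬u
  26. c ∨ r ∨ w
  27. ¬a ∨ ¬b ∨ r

Unit clause (¬c) forces c = False.
In (c ∨ ¬u) only ¬u is left, so u = False.
Unit clause (b) forces b = True.
In (¬b ∨ w) only w is left, so w = True.
In (¬b ∨ g) only g is left, so g = True.
In (¬g ∨ n ∨ ¬w) only n is left, so n = True.
Try a = True:
  (¬a ∨ ¬b ∨ r) forces r = True.
  (p ∨ ¬r) forces p = True.
  clause (¬p ∨ ¬r) is falsified — backtrack.
So a = False.
Set p = False.
  then (p ∨ ¬r) forces r = False.
  then (e ∨ ¬n ∨ p) forces e = True.
All clauses satisfied.

a=F, p=F, c=F, r=F, g=T, b=T, u=F, n=T, e=T, w=T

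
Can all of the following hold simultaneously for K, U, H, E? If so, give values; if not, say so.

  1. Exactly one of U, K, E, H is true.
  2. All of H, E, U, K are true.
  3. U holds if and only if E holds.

The formula is unsatisfiable.

Case K = True:
  (1) with K=T forces U = False.
  Constraint (2) is violated (U=F) — contradiction.
Case K = False:
  Constraint (2) is violated (K=F) — contradiction.
Both cases fail — unsatisfiable.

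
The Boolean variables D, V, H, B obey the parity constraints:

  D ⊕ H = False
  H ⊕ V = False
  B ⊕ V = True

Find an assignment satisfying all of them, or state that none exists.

D=T; V=T; H=T; B=F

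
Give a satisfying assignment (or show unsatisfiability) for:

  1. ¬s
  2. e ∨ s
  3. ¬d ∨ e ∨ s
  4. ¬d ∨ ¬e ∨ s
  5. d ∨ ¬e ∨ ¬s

Unit clause (¬s) forces s = False.
In (e ∨ s) only e is left, so e = True.
In (¬d ∨ ¬e ∨ s) only ¬d is left, so d = False.
Check each clause:
  (¬s): ¬s holds.
  (e ∨ s): e holds.
  (¬d ∨ e ∨ s): ¬d holds.
  (¬d ∨ ¬e ∨ s): ¬d holds.
  (d ∨ ¬e ∨ ¬s): ¬s holds.
All clauses satisfied.

e: True, s: False, d: False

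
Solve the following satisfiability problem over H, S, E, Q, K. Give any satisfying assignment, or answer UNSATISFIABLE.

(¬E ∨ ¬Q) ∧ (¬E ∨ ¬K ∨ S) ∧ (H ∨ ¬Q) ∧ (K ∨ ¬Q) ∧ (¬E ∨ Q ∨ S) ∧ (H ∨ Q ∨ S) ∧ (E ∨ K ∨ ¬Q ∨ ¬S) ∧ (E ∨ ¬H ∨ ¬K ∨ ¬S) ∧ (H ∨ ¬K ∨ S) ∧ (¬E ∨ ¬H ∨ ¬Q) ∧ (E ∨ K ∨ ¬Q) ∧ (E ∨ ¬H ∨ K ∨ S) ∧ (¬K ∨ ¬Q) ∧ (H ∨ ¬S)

H = True; S = False; E = False; Q = False; K = True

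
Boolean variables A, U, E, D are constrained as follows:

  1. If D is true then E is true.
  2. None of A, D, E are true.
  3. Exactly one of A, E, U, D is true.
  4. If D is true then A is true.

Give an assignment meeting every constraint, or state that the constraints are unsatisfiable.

A=F, U=T, E=F, D=F

  (1) D=F ⇒ E: vacuous ✓
  (2) {A, D, E}: 0 true — none ✓
  (3) {A, E, U, D}: 1 true — exactly one ✓
  (4) D=F ⇒ A: vacuous ✓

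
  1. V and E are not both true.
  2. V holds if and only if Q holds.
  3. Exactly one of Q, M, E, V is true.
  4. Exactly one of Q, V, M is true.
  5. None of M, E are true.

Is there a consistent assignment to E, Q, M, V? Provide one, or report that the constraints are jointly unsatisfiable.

Case Q = True:
  (2) with Q=T forces V = True.
  Constraint (3) is violated (Q=T, V=T) — contradiction.
Case Q = False:
  (2) with Q=F forces V = False.
  (4) with Q=F, V=F forces M = True.
  Constraint (5) is violated (M=T) — contradiction.
Both cases fail — unsatisfiable.

Unsatisfiable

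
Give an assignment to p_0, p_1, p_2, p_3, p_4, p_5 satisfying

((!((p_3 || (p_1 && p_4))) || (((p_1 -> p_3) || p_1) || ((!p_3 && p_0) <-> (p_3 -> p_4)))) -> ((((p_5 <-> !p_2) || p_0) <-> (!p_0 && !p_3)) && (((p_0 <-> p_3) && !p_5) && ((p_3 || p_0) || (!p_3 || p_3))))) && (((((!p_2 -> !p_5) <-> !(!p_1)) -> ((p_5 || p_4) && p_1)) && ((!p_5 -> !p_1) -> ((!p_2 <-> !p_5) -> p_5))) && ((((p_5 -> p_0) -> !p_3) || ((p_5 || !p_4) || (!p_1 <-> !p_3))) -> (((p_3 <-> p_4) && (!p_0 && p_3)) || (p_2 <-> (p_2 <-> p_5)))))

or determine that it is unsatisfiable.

Unsatisfiable

Case p_5 = True: the formula simplifies to !((!((p_3 || (p_1 && p_4))) || (((p_1 -> p_3) || p_1) || ((!p_3 && p_0) <-> (p_3 -> p_4))))) && (((p_2 <-> !(!p_1)) -> p_1) && (((p_3 <-> p_4) && (!p_0 && p_3)) || (p_2 <-> p_2))).
  p_1 = True: the conjunct !((!((p_3 || (p_1 && p_4))) || (((p_1 -> p_3) || p_1) || ((!p_3 && p_0) <-> (p_3 -> p_4))))) becomes !((!((p_3 || p_4)) || True)) = False.
  p_1 = False: the conjunct !((!((p_3 || (p_1 && p_4))) || (((p_1 -> p_3) || p_1) || ((!p_3 && p_0) <-> (p_3 -> p_4))))) becomes !((!p_3 || True)) = False.
Case p_5 = False: the formula simplifies to ((!((p_3 || (p_1 && p_4))) || (((p_1 -> p_3) || p_1) || ((!p_3 && p_0) <-> (p_3 -> p_4)))) -> (((p_2 || p_0) <-> (!p_0 && !p_3)) && ((p_0 <-> p_3) && ((p_3 || p_0) || (!p_3 || p_3))))) && (((!(!p_1) -> (p_4 && p_1)) && (!p_1 -> p_2)) && ((!p_3 || (!p_4 || (!p_1 <-> !p_3))) -> (((p_3 <-> p_4) && (!p_0 && p_3)) || (p_2 <-> !p_2)))).
  p_3 = True: simplifies to (!((p_2 || p_0)) && p_0) && (((!(!p_1) -> (p_4 && p_1)) && (!p_1 -> p_2)) && ((!p_4 || p_1) -> ((p_4 && !p_0) || (p_2 <-> !p_2)))).
    p_0 = True: the conjunct !((p_2 || p_0)) becomes !((p_2 || True)) = False.
    p_0 = False: the conjunct p_0 is False.
  p_3 = False: simplifies to ((!((p_1 && p_4)) || ((!p_1 || p_1) || p_0)) -> (((p_2 || p_0) <-> !p_0) && !p_0)) && (((!(!p_1) -> (p_4 && p_1)) && (!p_1 -> p_2)) && (p_2 <-> !p_2)).
    p_2 = True: the conjunct p_2 <-> !p_2 becomes True <-> !True = False.
    p_2 = False: the conjunct p_2 <-> !p_2 becomes False <-> !False = False.
Both cases fail — unsatisfiable.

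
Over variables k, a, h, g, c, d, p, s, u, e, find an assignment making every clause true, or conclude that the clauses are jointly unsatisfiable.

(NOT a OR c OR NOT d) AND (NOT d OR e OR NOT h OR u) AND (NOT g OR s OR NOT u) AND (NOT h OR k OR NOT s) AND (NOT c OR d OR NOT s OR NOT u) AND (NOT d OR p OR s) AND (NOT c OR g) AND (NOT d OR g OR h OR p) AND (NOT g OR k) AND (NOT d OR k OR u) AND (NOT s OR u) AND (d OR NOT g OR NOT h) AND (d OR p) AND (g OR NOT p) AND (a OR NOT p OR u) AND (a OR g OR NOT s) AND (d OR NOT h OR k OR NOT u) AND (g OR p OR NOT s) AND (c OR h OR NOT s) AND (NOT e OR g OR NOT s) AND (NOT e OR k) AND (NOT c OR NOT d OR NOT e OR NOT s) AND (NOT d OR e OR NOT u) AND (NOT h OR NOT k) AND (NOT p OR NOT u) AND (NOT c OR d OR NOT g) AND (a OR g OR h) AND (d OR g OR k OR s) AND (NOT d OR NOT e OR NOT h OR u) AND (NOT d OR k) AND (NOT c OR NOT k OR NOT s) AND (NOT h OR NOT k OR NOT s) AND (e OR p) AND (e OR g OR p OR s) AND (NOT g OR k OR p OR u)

Set k = True.
  then (NOT h OR NOT k) forces h = False.
Set a = True.
Try g = False:
  (NOT c OR g) forces c = False.
  (NOT a OR c OR NOT d) forces d = False.
  (d OR p) forces p = True.
  clause (g OR NOT p) is falsified — backtrack.
So g = True.
Set c = True.
  then (NOT c OR d OR NOT g) forces d = True.
  then (NOT c OR NOT k OR NOT s) forces s = False.
  then (NOT g OR s OR NOT u) forces u = False.
  then (NOT d OR p OR s) forces p = True.
Set e = True.
All clauses satisfied.

k=T, a=T, h=F, g=T, c=T, d=T, p=T, s=F, u=F, e=T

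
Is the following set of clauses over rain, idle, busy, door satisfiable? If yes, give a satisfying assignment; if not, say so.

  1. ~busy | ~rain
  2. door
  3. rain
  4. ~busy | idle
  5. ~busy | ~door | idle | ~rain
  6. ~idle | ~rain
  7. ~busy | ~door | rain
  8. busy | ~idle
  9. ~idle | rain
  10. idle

Unsatisfiable — no assignment works.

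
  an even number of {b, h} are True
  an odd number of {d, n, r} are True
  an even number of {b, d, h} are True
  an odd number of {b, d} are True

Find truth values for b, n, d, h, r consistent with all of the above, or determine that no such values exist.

b = True, n = True, d = False, h = True, r = False

{b, h}: 2 true → even ✓
{d, n, r}: 1 true → odd ✓
{b, d, h}: 2 true → even ✓
{b, d}: 1 true → odd ✓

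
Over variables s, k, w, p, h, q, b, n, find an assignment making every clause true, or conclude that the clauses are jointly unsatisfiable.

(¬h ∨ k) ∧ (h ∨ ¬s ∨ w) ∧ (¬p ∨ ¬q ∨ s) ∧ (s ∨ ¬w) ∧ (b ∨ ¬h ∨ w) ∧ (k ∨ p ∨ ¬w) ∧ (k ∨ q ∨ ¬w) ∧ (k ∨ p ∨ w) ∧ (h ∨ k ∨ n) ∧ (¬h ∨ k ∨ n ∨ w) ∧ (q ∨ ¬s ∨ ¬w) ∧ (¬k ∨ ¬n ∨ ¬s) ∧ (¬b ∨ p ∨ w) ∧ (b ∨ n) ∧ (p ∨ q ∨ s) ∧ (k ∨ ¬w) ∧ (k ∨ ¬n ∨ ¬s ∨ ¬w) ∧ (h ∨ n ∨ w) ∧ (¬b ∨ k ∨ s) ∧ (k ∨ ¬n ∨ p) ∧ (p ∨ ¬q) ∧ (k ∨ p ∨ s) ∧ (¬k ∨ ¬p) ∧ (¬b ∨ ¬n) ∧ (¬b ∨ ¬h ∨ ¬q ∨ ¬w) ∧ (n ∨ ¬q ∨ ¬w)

s: False, k: False, w: False, p: True, h: False, q: False, b: False, n: True

Set s = False.
  then (s ∨ ¬w) forces w = False.
Set k = False.
  then (¬h ∨ k) forces h = False.
  then (k ∨ p ∨ w) forces p = True.
  then (h ∨ k ∨ n) forces n = True.
  then (¬b ∨ k ∨ s) forces b = False.
  then (¬p ∨ ¬q ∨ s) forces q = False.
All clauses satisfied.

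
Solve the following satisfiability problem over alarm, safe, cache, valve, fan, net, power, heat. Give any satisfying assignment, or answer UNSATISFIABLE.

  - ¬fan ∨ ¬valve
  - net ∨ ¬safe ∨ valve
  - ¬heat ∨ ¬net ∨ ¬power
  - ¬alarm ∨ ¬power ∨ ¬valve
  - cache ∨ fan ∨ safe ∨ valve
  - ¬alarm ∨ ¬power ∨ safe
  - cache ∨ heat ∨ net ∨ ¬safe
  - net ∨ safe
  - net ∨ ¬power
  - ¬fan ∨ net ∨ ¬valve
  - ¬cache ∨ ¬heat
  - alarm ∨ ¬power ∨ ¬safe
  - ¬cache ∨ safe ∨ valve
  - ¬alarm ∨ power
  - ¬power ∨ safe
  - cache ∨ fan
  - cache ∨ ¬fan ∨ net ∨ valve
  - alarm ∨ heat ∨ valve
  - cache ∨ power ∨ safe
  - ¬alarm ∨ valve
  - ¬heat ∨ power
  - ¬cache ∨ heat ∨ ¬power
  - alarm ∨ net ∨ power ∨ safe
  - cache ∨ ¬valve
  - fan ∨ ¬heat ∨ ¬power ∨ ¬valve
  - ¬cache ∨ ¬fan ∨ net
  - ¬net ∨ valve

Try alarm = True:
  (¬alarm ∨ power) forces power = True.
  (¬alarm ∨ ¬power ∨ ¬valve) forces valve = False.
  clause (¬alarm ∨ valve) is falsified — backtrack.
So alarm = False.
Set safe = True.
  then (alarm ∨ ¬power ∨ ¬safe) forces power = False.
  then (¬heat ∨ power) forces heat = False.
  then (alarm ∨ heat ∨ valve) forces valve = True.
  then (cache ∨ ¬valve) forces cache = True.
  then (¬fan ∨ ¬valve) forces fan = False.
Set net = True.
All clauses satisfied.

alarm = False, safe = True, cache = True, valve = True, fan = False, net = True, power = False, heat = False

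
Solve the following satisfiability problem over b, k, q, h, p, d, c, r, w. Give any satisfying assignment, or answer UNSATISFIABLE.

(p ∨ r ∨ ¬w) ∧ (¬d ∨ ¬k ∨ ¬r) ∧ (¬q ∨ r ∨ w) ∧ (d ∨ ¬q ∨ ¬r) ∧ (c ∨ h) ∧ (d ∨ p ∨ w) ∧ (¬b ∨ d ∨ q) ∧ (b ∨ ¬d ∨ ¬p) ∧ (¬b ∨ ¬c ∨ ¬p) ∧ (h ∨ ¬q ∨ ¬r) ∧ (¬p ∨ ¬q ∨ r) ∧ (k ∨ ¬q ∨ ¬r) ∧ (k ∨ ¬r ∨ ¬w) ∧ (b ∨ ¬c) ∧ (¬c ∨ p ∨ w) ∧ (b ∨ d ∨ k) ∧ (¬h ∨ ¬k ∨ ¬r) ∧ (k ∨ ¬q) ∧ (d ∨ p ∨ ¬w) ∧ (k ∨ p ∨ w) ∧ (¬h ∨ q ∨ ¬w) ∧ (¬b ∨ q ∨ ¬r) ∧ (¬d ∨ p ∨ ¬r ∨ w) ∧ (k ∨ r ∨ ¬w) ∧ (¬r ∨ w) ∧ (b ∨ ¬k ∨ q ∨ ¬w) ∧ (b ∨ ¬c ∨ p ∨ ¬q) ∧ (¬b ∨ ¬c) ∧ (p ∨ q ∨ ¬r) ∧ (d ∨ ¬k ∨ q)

b = True; k = True; q = False; h = True; p = True; d = True; c = False; r = False; w = False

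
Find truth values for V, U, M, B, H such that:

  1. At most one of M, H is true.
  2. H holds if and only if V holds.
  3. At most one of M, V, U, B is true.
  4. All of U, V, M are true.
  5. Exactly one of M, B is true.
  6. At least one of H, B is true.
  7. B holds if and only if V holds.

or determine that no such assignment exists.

Case U = True:
  (3) with U=T forces M = False.
  Constraint (4) is violated (M=F) — contradiction.
Case U = False:
  Constraint (4) is violated (U=F) — contradiction.
Both cases fail — unsatisfiable.

No satisfying assignment exists.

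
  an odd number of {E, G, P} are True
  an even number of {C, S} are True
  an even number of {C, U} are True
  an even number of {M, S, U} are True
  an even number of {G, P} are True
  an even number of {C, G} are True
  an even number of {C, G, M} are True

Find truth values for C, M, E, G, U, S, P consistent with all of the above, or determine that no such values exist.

C = True, M = False, E = True, G = True, U = True, S = True, P = True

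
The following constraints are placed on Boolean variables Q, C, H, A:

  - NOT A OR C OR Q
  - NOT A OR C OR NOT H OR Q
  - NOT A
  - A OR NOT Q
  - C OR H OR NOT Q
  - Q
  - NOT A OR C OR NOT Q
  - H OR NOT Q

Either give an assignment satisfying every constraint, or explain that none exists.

UNSATISFIABLE

Case Q = True:
  (NOT A) forces A = False.
  Clause (A OR NOT Q) is falsified — contradiction.
Case Q = False:
  Clause (Q) is falsified — contradiction.
Both cases fail, so the formula is unsatisfiable.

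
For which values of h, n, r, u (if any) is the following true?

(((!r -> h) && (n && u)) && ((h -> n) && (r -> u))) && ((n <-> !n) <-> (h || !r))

h = False; n = True; r = True; u = True

  ((!r -> h) && (n && u)) && ((h -> n) && (r -> u)) = True
    (!r -> h) && (n && u) = True
      !r -> h = True
        !r = False
      n && u = True
    (h -> n) && (r -> u) = True
      h -> n = True
      r -> u = True
  (n <-> !n) <-> (h || !r) = True
    n <-> !n = False
      !n = False
    h || !r = False
      !r = False
Both conjuncts True, so the formula holds.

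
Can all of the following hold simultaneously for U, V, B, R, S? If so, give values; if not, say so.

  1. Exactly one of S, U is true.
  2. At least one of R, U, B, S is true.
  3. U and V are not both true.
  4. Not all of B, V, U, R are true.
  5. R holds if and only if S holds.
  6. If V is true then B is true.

U=T, V=F, B=F, R=F, S=F

  (1) {S, U}: 1 true — exactly one ✓
  (2) {R, U, B, S}: 1 true — at least one ✓
  (3) U=T, V=F — not both ✓
  (4) {B, V, U, R}: 1/4 true — not all ✓
  (5) R=F, S=F — same ✓
  (6) V=F ⇒ B: vacuous ✓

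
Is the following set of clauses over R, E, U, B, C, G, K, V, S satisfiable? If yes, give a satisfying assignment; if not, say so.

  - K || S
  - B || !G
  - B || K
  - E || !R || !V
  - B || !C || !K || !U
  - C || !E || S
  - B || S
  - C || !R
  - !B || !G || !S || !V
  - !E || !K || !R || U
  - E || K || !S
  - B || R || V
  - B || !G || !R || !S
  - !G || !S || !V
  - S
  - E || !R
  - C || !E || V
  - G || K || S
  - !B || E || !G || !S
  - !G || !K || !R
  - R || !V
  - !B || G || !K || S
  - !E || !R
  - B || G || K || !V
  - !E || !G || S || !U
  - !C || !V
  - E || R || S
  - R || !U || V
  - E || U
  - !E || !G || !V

R=F, E=T, U=F, B=T, C=T, G=F, K=T, V=F, S=T

Unit clause (S) forces S = True.
Set R = False.
  then (R || !V) forces V = False.
  then (R || !U || V) forces U = False.
  then (E || U) forces E = True.
  then (B || R || V) forces B = True.
  then (C || !E || V) forces C = True.
Set G = False.
Set K = True.
All clauses satisfied.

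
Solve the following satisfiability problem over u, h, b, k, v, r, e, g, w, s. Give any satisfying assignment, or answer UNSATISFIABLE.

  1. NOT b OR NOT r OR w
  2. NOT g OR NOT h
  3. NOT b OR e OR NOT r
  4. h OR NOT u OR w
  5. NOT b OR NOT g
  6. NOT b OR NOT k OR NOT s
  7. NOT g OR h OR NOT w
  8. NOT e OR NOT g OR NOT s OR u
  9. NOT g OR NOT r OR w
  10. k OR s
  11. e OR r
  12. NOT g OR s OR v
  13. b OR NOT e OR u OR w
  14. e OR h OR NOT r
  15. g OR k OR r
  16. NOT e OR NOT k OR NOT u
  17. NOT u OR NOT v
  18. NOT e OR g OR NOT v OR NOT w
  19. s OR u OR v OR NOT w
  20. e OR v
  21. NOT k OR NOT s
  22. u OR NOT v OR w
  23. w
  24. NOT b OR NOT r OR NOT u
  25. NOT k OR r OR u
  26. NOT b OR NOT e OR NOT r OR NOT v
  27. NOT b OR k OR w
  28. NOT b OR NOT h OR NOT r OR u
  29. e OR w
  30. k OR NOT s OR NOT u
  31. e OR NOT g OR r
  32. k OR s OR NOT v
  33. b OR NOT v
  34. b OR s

Unit clause (w) forces w = True.
Try u = True:
  (NOT u OR NOT v) forces v = False.
  (e OR v) forces e = True.
  (NOT e OR NOT k OR NOT u) forces k = False.
  (k OR s) forces s = True.
  clause (k OR NOT s OR NOT u) is falsified — backtrack.
So u = False.
Set h = False.
  then (NOT g OR h OR NOT w) forces g = False.
Set b = False.
  then (b OR NOT v) forces v = False.
  then (b OR s) forces s = True.
  then (e OR v) forces e = True.
  then (NOT k OR NOT s) forces k = False.
  then (g OR k OR r) forces r = True.
All clauses satisfied.

u = False, h = False, b = False, k = False, v = False, r = True, e = True, g = False, w = True, s = True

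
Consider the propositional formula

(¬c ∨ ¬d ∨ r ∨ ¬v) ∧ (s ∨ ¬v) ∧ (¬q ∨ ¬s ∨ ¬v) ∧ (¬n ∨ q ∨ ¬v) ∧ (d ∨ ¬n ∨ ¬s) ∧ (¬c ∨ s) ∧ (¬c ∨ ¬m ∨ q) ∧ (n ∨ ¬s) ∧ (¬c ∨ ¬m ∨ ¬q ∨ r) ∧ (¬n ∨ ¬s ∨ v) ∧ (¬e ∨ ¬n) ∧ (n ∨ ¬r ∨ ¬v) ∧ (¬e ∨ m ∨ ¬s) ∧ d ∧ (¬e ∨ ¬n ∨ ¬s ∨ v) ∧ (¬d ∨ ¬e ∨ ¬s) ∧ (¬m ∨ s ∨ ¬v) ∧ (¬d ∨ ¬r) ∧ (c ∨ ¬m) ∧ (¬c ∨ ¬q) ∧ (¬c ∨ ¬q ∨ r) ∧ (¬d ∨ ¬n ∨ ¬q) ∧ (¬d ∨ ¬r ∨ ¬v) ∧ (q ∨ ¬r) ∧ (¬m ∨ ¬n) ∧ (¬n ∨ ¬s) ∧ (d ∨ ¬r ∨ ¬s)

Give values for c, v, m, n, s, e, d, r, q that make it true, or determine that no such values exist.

Unit clause (d) forces d = True.
In (¬d ∨ ¬r) only ¬r is left, so r = False.
Set c = False.
  then (c ∨ ¬m) forces m = False.
Try v = True:
  (s ∨ ¬v) forces s = True.
  (¬q ∨ ¬s ∨ ¬v) forces q = False.
  (¬n ∨ q ∨ ¬v) forces n = False.
  clause (n ∨ ¬s) is falsified — backtrack.
So v = False.
Set n = False.
  then (n ∨ ¬s) forces s = False.
Set e = False.
Set q = True.
All clauses satisfied.

c = False; v = False; m = False; n = False; s = False; e = False; d = True; r = False; q = True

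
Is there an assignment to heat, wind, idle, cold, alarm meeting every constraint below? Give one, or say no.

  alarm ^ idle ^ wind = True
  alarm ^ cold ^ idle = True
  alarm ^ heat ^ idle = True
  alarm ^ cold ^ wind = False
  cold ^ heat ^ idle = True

heat = False, wind = False, idle = True, cold = False, alarm = False

alarm ^ idle ^ wind = F ^ T ^ F = True ✓
alarm ^ cold ^ idle = F ^ F ^ T = True ✓
alarm ^ heat ^ idle = F ^ F ^ T = True ✓
alarm ^ cold ^ wind = F ^ F ^ F = False ✓
cold ^ heat ^ idle = F ^ F ^ T = True ✓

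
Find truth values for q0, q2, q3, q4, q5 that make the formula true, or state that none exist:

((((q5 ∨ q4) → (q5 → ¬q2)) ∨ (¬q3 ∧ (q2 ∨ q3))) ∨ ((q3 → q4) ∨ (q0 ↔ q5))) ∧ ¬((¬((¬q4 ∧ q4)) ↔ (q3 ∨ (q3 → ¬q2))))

The conjunct ¬((¬((¬q4 ∧ q4)) ↔ (q3 ∨ (q3 → ¬q2)))) is unsatisfiable on its own:
  q2=F, q3=F, q4=F: evaluates to False.
  q2=F, q3=F, q4=T: evaluates to False.
  q2=F, q3=T, q4=F: evaluates to False.
  q2=F, q3=T, q4=T: evaluates to False.
  q2=T, q3=F, q4=F: evaluates to False.
  q2=T, q3=F, q4=T: evaluates to False.
  q2=T, q3=T, q4=F: evaluates to False.
  q2=T, q3=T, q4=T: evaluates to False.
So the whole conjunction is unsatisfiable.

No satisfying assignment exists.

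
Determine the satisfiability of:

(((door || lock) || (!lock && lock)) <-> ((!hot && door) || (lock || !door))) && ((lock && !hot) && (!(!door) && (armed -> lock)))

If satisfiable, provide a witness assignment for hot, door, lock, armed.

hot = False, door = True, lock = True, armed = False

  ((door || lock) || (!lock && lock)) <-> ((!hot && door) || (lock || !door)) = True
    (door || lock) || (!lock && lock) = True
      door || lock = True
      !lock && lock = False
        !lock = False
    (!hot && door) || (lock || !door) = True
      !hot && door = True
        !hot = True
      lock || !door = True
        !door = False
  (lock && !hot) && (!(!door) && (armed -> lock)) = True
    lock && !hot = True
      !hot = True
    !(!door) && (armed -> lock) = True
      !(!door) = True
        !door = False
      armed -> lock = True
Both conjuncts True, so the formula holds.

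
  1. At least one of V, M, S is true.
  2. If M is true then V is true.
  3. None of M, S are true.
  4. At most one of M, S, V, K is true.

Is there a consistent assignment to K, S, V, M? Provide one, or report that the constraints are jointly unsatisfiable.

K=F, S=F, V=T, M=F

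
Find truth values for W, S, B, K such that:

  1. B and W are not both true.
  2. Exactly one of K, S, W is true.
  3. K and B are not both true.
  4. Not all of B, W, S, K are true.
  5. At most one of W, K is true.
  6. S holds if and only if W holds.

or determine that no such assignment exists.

W = False, S = False, B = False, K = True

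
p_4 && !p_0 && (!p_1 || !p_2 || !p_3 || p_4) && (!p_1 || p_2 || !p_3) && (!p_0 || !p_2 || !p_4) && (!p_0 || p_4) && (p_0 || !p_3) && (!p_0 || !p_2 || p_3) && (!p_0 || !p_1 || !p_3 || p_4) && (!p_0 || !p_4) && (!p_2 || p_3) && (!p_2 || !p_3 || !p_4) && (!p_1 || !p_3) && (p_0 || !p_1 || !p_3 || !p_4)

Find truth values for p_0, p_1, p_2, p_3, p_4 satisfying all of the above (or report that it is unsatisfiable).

Unit clause (p_4) forces p_4 = True.
Unit clause (!p_0) forces p_0 = False.
In (p_0 || !p_3) only !p_3 is left, so p_3 = False.
In (!p_2 || p_3) only !p_2 is left, so p_2 = False.
Set p_1 = True.
All clauses satisfied.

p_0: False, p_1: True, p_2: False, p_3: False, p_4: True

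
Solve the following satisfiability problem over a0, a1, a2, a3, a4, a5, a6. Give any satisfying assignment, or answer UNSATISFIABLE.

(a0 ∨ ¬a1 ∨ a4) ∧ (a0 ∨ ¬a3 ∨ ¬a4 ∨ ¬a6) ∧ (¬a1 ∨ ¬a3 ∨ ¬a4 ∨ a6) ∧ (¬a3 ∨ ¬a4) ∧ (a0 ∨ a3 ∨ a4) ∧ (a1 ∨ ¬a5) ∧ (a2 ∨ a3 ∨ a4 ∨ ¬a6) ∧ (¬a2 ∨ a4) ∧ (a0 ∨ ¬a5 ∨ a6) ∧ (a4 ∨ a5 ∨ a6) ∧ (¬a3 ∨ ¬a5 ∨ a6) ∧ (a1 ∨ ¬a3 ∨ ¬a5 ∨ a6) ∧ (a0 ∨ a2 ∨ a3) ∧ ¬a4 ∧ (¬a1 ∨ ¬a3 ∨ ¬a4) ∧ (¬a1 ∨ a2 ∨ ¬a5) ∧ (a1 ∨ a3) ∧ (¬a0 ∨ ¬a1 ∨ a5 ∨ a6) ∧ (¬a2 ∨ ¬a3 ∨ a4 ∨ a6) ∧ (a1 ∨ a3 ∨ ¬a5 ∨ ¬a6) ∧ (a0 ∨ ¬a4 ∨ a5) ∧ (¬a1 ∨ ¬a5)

Unit clause (¬a4) forces a4 = False.
In (¬a2 ∨ a4) only ¬a2 is left, so a2 = False.
Set a0 = False.
  then (a0 ∨ ¬a1 ∨ a4) forces a1 = False.
  then (a0 ∨ a3 ∨ a4) forces a3 = True.
  then (a1 ∨ ¬a5) forces a5 = False.
  then (a4 ∨ a5 ∨ a6) forces a6 = True.
All clauses satisfied.

a0=F, a1=F, a2=F, a3=T, a4=F, a5=F, a6=T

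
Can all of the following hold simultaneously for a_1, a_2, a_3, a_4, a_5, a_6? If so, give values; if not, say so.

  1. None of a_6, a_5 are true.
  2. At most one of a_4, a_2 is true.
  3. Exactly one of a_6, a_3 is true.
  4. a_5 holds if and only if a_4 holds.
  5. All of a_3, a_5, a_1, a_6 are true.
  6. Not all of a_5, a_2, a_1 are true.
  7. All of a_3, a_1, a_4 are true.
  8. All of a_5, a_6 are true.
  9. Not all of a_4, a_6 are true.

Unsatisfiable — no assignment works.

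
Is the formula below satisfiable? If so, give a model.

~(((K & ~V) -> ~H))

H = True, V = False, K = True

  ~(((K & ~V) -> ~H)) = True
    (K & ~V) -> ~H = False
      K & ~V = True
        ~V = True
      ~H = False
The formula evaluates to True.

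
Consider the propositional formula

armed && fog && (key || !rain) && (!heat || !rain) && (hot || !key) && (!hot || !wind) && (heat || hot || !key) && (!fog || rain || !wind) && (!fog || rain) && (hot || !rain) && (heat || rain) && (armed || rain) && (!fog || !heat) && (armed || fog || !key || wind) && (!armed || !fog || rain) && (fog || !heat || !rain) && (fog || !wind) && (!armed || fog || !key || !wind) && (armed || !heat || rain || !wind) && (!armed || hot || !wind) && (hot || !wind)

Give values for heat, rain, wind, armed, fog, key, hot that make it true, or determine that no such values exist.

Unit clause (armed) forces armed = True.
Unit clause (fog) forces fog = True.
In (!fog || rain) only rain is left, so rain = True.
In (hot || !rain) only hot is left, so hot = True.
In (!fog || !heat) only !heat is left, so heat = False.
In (key || !rain) only key is left, so key = True.
In (!hot || !wind) only !wind is left, so wind = False.
All clauses satisfied.

heat = False, rain = True, wind = False, armed = True, fog = True, key = True, hot = True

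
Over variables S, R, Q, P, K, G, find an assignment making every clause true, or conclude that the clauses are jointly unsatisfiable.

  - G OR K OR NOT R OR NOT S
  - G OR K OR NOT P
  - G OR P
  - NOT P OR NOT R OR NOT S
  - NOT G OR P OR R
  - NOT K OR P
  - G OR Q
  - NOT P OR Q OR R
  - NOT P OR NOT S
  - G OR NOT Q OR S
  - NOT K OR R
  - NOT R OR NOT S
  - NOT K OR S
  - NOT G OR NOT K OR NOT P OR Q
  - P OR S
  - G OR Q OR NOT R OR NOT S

Try S = True:
  (NOT P OR NOT S) forces P = False.
  (G OR P) forces G = True.
  (NOT G OR P OR R) forces R = True.
  clause (NOT R OR NOT S) is falsified — backtrack.
So S = False.
  then (NOT K OR S) forces K = False.
  then (P OR S) forces P = True.
  then (G OR K OR NOT P) forces G = True.
Set R = True.
Set Q = False.
All clauses satisfied.

S = False, R = True, Q = False, P = True, K = False, G = True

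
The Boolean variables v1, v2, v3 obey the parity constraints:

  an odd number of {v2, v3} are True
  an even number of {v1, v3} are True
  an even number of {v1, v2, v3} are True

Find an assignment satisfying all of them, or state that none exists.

v1 = True; v2 = False; v3 = True

{v2, v3}: 1 true → odd ✓
{v1, v3}: 2 true → even ✓
{v1, v2, v3}: 2 true → even ✓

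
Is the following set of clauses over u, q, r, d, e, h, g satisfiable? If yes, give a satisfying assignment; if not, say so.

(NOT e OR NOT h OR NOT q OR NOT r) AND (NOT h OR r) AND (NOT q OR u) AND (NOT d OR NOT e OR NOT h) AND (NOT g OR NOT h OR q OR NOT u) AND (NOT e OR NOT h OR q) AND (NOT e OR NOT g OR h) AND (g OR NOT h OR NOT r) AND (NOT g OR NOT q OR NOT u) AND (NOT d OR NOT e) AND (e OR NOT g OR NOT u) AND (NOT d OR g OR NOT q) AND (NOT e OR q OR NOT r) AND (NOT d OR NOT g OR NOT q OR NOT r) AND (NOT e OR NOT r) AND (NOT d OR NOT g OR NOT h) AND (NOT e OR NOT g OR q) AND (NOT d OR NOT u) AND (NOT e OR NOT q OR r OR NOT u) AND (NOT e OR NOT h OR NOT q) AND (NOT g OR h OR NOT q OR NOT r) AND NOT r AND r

Unsatisfiable

Case r = True:
  Clause (NOT r) is falsified — contradiction.
Case r = False:
  Clause (r) is falsified — contradiction.
Both cases fail, so the formula is unsatisfiable.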